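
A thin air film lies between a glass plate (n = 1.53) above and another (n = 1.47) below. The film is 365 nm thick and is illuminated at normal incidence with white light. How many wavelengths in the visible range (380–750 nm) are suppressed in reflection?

1

Ray reflecting at the top interface goes from n = 1.53 toward n = 1.0: no phase shift.
At the lower boundary (n = 1.0 to n = 1.47) the reflected ray undergoes a half-wave phase shift.
The two reflections differ by half a wavelength.
For dark reflection here: 2 n t = m λ.
λ = 2 n t / m = 730 / m nm.
m=1: 730 nm (visible); m=2: 365 nm (UV).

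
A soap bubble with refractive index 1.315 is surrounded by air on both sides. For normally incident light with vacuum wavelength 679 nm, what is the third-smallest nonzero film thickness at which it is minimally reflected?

775 nm

At the upper boundary (n = 1.0 to n = 1.315) the reflected ray undergoes a half-wave phase shift.
Ray reflecting at the bottom interface goes from n = 1.315 toward n = 1.0: no phase shift.
Exactly one π shift → a net half-wave offset.
With one net inversion, destructive interference in reflection requires 2 n t = m λ.
The third-smallest nonzero thickness corresponds to m = 3: t = m λ / (2 n) = 3.00 × 679 / (2 × 1.315) = 775 nm.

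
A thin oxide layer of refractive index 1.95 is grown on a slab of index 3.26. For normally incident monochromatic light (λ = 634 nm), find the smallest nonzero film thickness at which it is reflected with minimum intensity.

81.3 nm

At the upper boundary (n = 1.0 to n = 1.95) the reflected ray undergoes a half-wave phase shift.
At the lower boundary (n = 1.95 to n = 3.26) the reflected ray undergoes a half-wave phase shift.
The two reflections carry the same phase change, so no net offset.
So the condition for destructive reflection is 2 n t = (m + ½) λ.
Minimum at m = 0: t = λ / (4 n) = 634 / (4 × 1.95) = 81.3 nm.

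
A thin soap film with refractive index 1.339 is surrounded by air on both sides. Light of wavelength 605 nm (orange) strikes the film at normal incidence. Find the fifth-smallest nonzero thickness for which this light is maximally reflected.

At the upper boundary (n = 1.0 to n = 1.339) the reflected ray undergoes a half-wave phase shift.
At the lower boundary (n = 1.339 to n = 1.0) the reflected ray undergoes no phase shift.
The two reflections differ by half a wavelength.
With one net inversion, constructive interference in reflection requires 2 n t = (m + ½) λ.
The fifth-smallest nonzero thickness corresponds to m = 4: t = (m + ½) λ / (2 n) = 4.50 × 605 / (2 × 1.339) = 1017 nm.

1017 nm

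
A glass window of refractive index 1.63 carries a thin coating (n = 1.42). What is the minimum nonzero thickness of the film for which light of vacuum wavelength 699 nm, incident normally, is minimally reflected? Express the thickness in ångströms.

1231 Å

At the upper boundary (n = 1.0 to n = 1.42) the reflected ray undergoes a half-wave phase shift.
Bottom surface (1.42 → 1.63): reflection off a higher-index medium gives a half-wave phase shift.
Zero or two π shifts → no net half-wave offset.
With no net inversion, destructive interference in reflection requires 2 n t = (m + ½) λ.
Minimum at m = 0: t = λ / (4 n) = 699 / (4 × 1.42) = 123 nm.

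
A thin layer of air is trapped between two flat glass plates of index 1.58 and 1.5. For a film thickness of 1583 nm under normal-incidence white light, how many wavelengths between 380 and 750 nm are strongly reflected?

Top surface (1.58 → 1.0): reflection off a lower-index medium gives no phase shift.
At the lower boundary (n = 1.0 to n = 1.5) the reflected ray undergoes a half-wave phase shift.
Exactly one π shift → a net half-wave offset.
So the condition for constructive reflection is 2 n t = (m + ½) λ.
λ = 2 n t / (m + ½) = 3166 / (m + ½) nm.
m=3: 905 nm (IR); m=4: 704 nm (visible); m=5: 576 nm (visible); m=6: 487 nm (visible); m=7: 422 nm (visible); m=8: 372 nm (UV).

4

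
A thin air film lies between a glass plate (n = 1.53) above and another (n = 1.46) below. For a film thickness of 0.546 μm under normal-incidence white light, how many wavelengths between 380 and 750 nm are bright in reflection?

2

At the upper boundary (n = 1.53 to n = 1.0) the reflected ray undergoes no phase shift.
Ray reflecting at the bottom interface goes from n = 1.0 toward n = 1.46: a half-wave phase shift.
The two reflections differ by half a wavelength.
With one net inversion, constructive interference in reflection requires 2 n t = (m + ½) λ.
λ = 2 n t / (m + ½) = 1092 / (m + ½) nm.
m=0: 2184 nm (IR); m=1: 728 nm (visible); m=2: 437 nm (visible); m=3: 312 nm (UV).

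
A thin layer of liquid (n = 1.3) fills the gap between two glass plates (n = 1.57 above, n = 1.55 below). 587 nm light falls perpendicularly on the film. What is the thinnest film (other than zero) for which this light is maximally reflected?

Top surface (1.57 → 1.3): reflection off a lower-index medium gives no phase shift.
Ray reflecting at the bottom interface goes from n = 1.3 toward n = 1.55: a half-wave phase shift.
The two reflections differ by half a wavelength.
For strong reflection here: 2 n t = (m + ½) λ.
Minimum at m = 0: t = λ / (4 n) = 587 / (4 × 1.3) = 113 nm.

113 nm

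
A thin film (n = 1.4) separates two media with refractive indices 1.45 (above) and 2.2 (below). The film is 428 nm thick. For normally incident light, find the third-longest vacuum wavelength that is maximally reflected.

Ray reflecting at the top interface goes from n = 1.45 toward n = 1.4: no phase shift.
Bottom surface (1.4 → 2.2): reflection off a higher-index medium gives a half-wave phase shift.
Net: one phase inversion between the two reflected rays.
So the condition for constructive reflection is 2 n t = (m + ½) λ.
λ = 2 n t / (m + ½). The third-longest wavelength is m = 2: λ = 2 × 1.4 × 428 / 2.50 = 479 nm.

479 nm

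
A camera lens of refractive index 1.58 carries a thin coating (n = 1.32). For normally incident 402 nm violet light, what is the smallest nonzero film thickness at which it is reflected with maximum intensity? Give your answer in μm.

Ray reflecting at the top interface goes from n = 1.0 toward n = 1.32: a half-wave phase shift.
Ray reflecting at the bottom interface goes from n = 1.32 toward n = 1.58: a half-wave phase shift.
The two reflections carry the same phase change, so no net offset.
For bright reflection here: 2 n t = m λ.
The smallest nonzero thickness corresponds to m = 1: t = m λ / (2 n) = 1.00 × 402 / (2 × 1.32) = 152 nm.

0.152 μm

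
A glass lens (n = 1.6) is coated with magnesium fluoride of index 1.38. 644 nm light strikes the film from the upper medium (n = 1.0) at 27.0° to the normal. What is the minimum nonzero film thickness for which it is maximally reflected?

247 nm

Top surface (1.0 → 1.38): reflection off a higher-index medium gives a half-wave phase shift.
Bottom surface (1.38 → 1.6): reflection off a higher-index medium gives a half-wave phase shift.
The two reflections carry the same phase change, so no net offset.
For bright reflection here: 2 n t cos θ_r = m λ.
Snell's law: 1.0 sin 27.0° = 1.38 sin θ_r → sin θ_r = 0.329, cos θ_r = 0.944.
Minimum nonzero at m = 1: t = λ / (2 n cos θ_r) = 644 / (2 × 1.38 × 0.944) = 247 nm.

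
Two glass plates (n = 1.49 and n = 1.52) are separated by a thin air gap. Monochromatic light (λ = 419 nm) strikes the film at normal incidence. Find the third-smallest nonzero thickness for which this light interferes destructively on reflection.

Top surface (1.49 → 1.0): reflection off a lower-index medium gives no phase shift.
At the lower boundary (n = 1.0 to n = 1.52) the reflected ray undergoes a half-wave phase shift.
Exactly one π shift → a net half-wave offset.
For dark reflection here: 2 n t = m λ.
The third-smallest nonzero thickness corresponds to m = 3: t = m λ / (2 n) = 3.00 × 419 / (2 × 1.0) = 629 nm.

629 nm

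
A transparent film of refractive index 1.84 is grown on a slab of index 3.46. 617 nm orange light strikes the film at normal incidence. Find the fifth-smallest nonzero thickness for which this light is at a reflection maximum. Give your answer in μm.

Top surface (1.0 → 1.84): reflection off a higher-index medium gives a half-wave phase shift.
Bottom surface (1.84 → 3.46): reflection off a higher-index medium gives a half-wave phase shift.
The two reflections carry the same phase change, so no net offset.
With no net inversion, constructive interference in reflection requires 2 n t = m λ.
The fifth-smallest nonzero thickness corresponds to m = 5: t = m λ / (2 n) = 5.00 × 617 / (2 × 1.84) = 838 nm.

0.838 μm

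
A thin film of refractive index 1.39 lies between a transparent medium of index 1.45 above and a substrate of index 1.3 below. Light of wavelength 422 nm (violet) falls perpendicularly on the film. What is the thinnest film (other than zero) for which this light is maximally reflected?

At the upper boundary (n = 1.45 to n = 1.39) the reflected ray undergoes no phase shift.
Bottom surface (1.39 → 1.3): reflection off a lower-index medium gives no phase shift.
Zero or two π shifts → no net half-wave offset.
So the condition for constructive reflection is 2 n t = m λ.
Minimum nonzero at m = 1: t = λ / (2 n) = 422 / (2 × 1.39) = 152 nm.

152 nm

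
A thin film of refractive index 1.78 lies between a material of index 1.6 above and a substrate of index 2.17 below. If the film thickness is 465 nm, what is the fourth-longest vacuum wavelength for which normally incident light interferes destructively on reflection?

At the upper boundary (n = 1.6 to n = 1.78) the reflected ray undergoes a half-wave phase shift.
At the lower boundary (n = 1.78 to n = 2.17) the reflected ray undergoes a half-wave phase shift.
Zero or two π shifts → no net half-wave offset.
With no net inversion, destructive interference in reflection requires 2 n t = (m + ½) λ.
λ = 2 n t / (m + ½). The fourth-longest wavelength is m = 3: λ = 2 × 1.78 × 465 / 3.50 = 473 nm.

473 nm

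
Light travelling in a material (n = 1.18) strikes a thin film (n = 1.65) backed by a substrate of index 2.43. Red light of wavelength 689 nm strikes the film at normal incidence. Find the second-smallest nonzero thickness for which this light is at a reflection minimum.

313 nm

Top surface (1.18 → 1.65): reflection off a higher-index medium gives a half-wave phase shift.
Ray reflecting at the bottom interface goes from n = 1.65 toward n = 2.43: a half-wave phase shift.
The two reflections carry the same phase change, so no net offset.
So the condition for destructive reflection is 2 n t = (m + ½) λ.
The second-smallest nonzero thickness corresponds to m = 1: t = (m + ½) λ / (2 n) = 1.50 × 689 / (2 × 1.65) = 313 nm.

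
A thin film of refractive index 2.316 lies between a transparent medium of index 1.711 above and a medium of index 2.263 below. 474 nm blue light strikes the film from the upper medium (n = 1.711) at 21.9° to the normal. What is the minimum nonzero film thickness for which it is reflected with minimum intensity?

At the upper boundary (n = 1.711 to n = 2.316) the reflected ray undergoes a half-wave phase shift.
Ray reflecting at the bottom interface goes from n = 2.316 toward n = 2.263: no phase shift.
Exactly one π shift → a net half-wave offset.
For weak reflection here: 2 n t cos θ_r = m λ.
Snell's law: 1.711 sin 21.9° = 2.316 sin θ_r → sin θ_r = 0.276, cos θ_r = 0.961.
Minimum nonzero at m = 1: t = λ / (2 n cos θ_r) = 474 / (2 × 2.316 × 0.961) = 106 nm.

106 nm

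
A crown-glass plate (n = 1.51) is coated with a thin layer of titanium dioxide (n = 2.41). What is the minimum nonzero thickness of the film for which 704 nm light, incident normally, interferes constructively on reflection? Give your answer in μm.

0.0730 μm

At the upper boundary (n = 1.0 to n = 2.41) the reflected ray undergoes a half-wave phase shift.
At the lower boundary (n = 2.41 to n = 1.51) the reflected ray undergoes no phase shift.
Exactly one π shift → a net half-wave offset.
For maximum reflection here: 2 n t = (m + ½) λ.
Minimum at m = 0: t = λ / (4 n) = 704 / (4 × 2.41) = 73.0 nm.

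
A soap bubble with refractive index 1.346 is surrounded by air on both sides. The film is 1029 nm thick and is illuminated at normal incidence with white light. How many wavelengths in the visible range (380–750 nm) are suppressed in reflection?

4

Top surface (1.0 → 1.346): reflection off a higher-index medium gives a half-wave phase shift.
Bottom surface (1.346 → 1.0): reflection off a lower-index medium gives no phase shift.
Exactly one π shift → a net half-wave offset.
So the condition for destructive reflection is 2 n t = m λ.
λ = 2 n t / m = 2770 / m nm.
m=3: 923 nm (IR); m=4: 693 nm (visible); m=5: 554 nm (visible); m=6: 462 nm (visible); m=7: 396 nm (visible); m=8: 346 nm (UV).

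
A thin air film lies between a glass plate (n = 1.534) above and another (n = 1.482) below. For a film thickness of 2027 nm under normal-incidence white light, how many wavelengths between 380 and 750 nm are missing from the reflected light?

At the upper boundary (n = 1.534 to n = 1.0) the reflected ray undergoes no phase shift.
At the lower boundary (n = 1.0 to n = 1.482) the reflected ray undergoes a half-wave phase shift.
Net: one phase inversion between the two reflected rays.
For minimum reflection here: 2 n t = m λ.
λ = 2 n t / m = 4054 / m nm.
m=5: 811 nm (IR); m=6: 676 nm (visible); m=7: 579 nm (visible); m=8: 507 nm (visible); m=9: 450 nm (visible); m=10: 405 nm (visible); m=11: 369 nm (UV).

5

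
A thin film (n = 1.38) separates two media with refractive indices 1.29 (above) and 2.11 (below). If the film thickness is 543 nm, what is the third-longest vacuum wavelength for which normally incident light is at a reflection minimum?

599 nm

At the upper boundary (n = 1.29 to n = 1.38) the reflected ray undergoes a half-wave phase shift.
Bottom surface (1.38 → 2.11): reflection off a higher-index medium gives a half-wave phase shift.
Net: no relative phase inversion (both shifts match).
With no net inversion, destructive interference in reflection requires 2 n t = (m + ½) λ.
λ = 2 n t / (m + ½). The third-longest wavelength is m = 2: λ = 2 × 1.38 × 543 / 2.50 = 599 nm.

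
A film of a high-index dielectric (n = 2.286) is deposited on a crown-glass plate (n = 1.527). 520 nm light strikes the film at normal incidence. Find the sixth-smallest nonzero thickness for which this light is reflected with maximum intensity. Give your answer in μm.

0.626 μm

At the upper boundary (n = 1.0 to n = 2.286) the reflected ray undergoes a half-wave phase shift.
At the lower boundary (n = 2.286 to n = 1.527) the reflected ray undergoes no phase shift.
Exactly one π shift → a net half-wave offset.
With one net inversion, constructive interference in reflection requires 2 n t = (m + ½) λ.
The sixth-smallest nonzero thickness corresponds to m = 5: t = (m + ½) λ / (2 n) = 5.50 × 520 / (2 × 2.286) = 626 nm.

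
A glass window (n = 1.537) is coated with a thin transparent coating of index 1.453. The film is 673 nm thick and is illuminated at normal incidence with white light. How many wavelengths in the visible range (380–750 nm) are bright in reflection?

Top surface (1.0 → 1.453): reflection off a higher-index medium gives a half-wave phase shift.
Bottom surface (1.453 → 1.537): reflection off a higher-index medium gives a half-wave phase shift.
Net: no relative phase inversion (both shifts match).
With no net inversion, constructive interference in reflection requires 2 n t = m λ.
λ = 2 n t / m = 1956 / m nm.
m=2: 978 nm (IR); m=3: 652 nm (visible); m=4: 489 nm (visible); m=5: 391 nm (visible); m=6: 326 nm (UV).

3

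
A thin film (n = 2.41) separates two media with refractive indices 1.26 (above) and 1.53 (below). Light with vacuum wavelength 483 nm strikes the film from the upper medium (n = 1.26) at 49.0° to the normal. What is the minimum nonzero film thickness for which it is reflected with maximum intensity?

54.5 nm

Ray reflecting at the top interface goes from n = 1.26 toward n = 2.41: a half-wave phase shift.
At the lower boundary (n = 2.41 to n = 1.53) the reflected ray undergoes no phase shift.
The two reflections differ by half a wavelength.
For strong reflection here: 2 n t cos θ_r = (m + ½) λ.
Snell's law: 1.26 sin 49.0° = 2.41 sin θ_r → sin θ_r = 0.395, cos θ_r = 0.919.
Minimum at m = 0: t = λ / (4 n cos θ_r) = 483 / (4 × 2.41 × 0.919) = 54.5 nm.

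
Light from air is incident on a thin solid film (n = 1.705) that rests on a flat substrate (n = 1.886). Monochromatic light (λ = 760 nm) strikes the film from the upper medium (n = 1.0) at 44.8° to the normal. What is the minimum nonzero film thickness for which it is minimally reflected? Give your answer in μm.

Top surface (1.0 → 1.705): reflection off a higher-index medium gives a half-wave phase shift.
Ray reflecting at the bottom interface goes from n = 1.705 toward n = 1.886: a half-wave phase shift.
Zero or two π shifts → no net half-wave offset.
For minimum reflection here: 2 n t cos θ_r = (m + ½) λ.
Snell's law: 1.0 sin 44.8° = 1.705 sin θ_r → sin θ_r = 0.413, cos θ_r = 0.911.
Minimum at m = 0: t = λ / (4 n cos θ_r) = 760 / (4 × 1.705 × 0.911) = 122 nm.

0.122 μm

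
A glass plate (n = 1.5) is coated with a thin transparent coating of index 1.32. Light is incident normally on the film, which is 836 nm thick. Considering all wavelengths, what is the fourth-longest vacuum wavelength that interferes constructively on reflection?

At the upper boundary (n = 1.0 to n = 1.32) the reflected ray undergoes a half-wave phase shift.
Ray reflecting at the bottom interface goes from n = 1.32 toward n = 1.5: a half-wave phase shift.
The two reflections carry the same phase change, so no net offset.
With no net inversion, constructive interference in reflection requires 2 n t = m λ.
λ = 2 n t / m. The fourth-longest wavelength is m = 4: λ = 2 × 1.32 × 836 / 4.00 = 552 nm.

552 nm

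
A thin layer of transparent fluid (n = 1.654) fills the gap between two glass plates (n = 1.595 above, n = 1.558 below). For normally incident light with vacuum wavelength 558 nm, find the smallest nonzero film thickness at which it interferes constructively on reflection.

Ray reflecting at the top interface goes from n = 1.595 toward n = 1.654: a half-wave phase shift.
Bottom surface (1.654 → 1.558): reflection off a lower-index medium gives no phase shift.
The two reflections differ by half a wavelength.
For strong reflection here: 2 n t = (m + ½) λ.
Minimum at m = 0: t = λ / (4 n) = 558 / (4 × 1.654) = 84.3 nm.

84.3 nm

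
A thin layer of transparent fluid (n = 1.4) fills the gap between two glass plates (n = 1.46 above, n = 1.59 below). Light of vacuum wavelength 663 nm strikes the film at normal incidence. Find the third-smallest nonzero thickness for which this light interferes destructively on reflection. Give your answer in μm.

0.710 μm

Ray reflecting at the top interface goes from n = 1.46 toward n = 1.4: no phase shift.
Ray reflecting at the bottom interface goes from n = 1.4 toward n = 1.59: a half-wave phase shift.
The two reflections differ by half a wavelength.
With one net inversion, destructive interference in reflection requires 2 n t = m λ.
The third-smallest nonzero thickness corresponds to m = 3: t = m λ / (2 n) = 3.00 × 663 / (2 × 1.4) = 710 nm.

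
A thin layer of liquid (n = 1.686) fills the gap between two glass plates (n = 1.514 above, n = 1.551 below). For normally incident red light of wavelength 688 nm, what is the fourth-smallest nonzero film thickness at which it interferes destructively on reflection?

Top surface (1.514 → 1.686): reflection off a higher-index medium gives a half-wave phase shift.
Bottom surface (1.686 → 1.551): reflection off a lower-index medium gives no phase shift.
The two reflections differ by half a wavelength.
For weak reflection here: 2 n t = m λ.
The fourth-smallest nonzero thickness corresponds to m = 4: t = m λ / (2 n) = 4.00 × 688 / (2 × 1.686) = 816 nm.

816 nm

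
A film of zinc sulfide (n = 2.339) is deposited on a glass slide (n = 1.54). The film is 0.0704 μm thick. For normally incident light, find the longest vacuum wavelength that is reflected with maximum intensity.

At the upper boundary (n = 1.0 to n = 2.339) the reflected ray undergoes a half-wave phase shift.
Ray reflecting at the bottom interface goes from n = 2.339 toward n = 1.54: no phase shift.
Exactly one π shift → a net half-wave offset.
So the condition for constructive reflection is 2 n t = (m + ½) λ.
λ = 2 n t / (m + ½). The longest wavelength is m = 0: λ = 2 × 2.339 × 70.4 / 0.500 = 659 nm.

659 nm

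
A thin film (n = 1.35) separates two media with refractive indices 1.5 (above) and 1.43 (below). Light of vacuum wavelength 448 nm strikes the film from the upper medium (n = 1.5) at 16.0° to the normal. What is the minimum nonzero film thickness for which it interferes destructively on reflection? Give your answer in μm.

At the upper boundary (n = 1.5 to n = 1.35) the reflected ray undergoes no phase shift.
Ray reflecting at the bottom interface goes from n = 1.35 toward n = 1.43: a half-wave phase shift.
The two reflections differ by half a wavelength.
With one net inversion, destructive interference in reflection requires 2 n t cos θ_r = m λ.
Snell's law: 1.5 sin 16.0° = 1.35 sin θ_r → sin θ_r = 0.306, cos θ_r = 0.952.
Minimum nonzero at m = 1: t = λ / (2 n cos θ_r) = 448 / (2 × 1.35 × 0.952) = 174 nm.

0.174 μm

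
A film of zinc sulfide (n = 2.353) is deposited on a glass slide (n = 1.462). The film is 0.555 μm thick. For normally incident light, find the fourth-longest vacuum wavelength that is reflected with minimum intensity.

Ray reflecting at the top interface goes from n = 1.0 toward n = 2.353: a half-wave phase shift.
At the lower boundary (n = 2.353 to n = 1.462) the reflected ray undergoes no phase shift.
Net: one phase inversion between the two reflected rays.
So the condition for destructive reflection is 2 n t = m λ.
λ = 2 n t / m. The fourth-longest wavelength is m = 4: λ = 2 × 2.353 × 555 / 4.00 = 653 nm.

653 nm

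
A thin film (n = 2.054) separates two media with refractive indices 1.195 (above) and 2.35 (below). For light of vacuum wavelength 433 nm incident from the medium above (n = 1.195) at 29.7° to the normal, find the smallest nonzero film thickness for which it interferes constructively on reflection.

Top surface (1.195 → 2.054): reflection off a higher-index medium gives a half-wave phase shift.
Bottom surface (2.054 → 2.35): reflection off a higher-index medium gives a half-wave phase shift.
Net: no relative phase inversion (both shifts match).
So the condition for constructive reflection is 2 n t cos θ_r = m λ.
Snell's law: 1.195 sin 29.7° = 2.054 sin θ_r → sin θ_r = 0.288, cos θ_r = 0.958.
Minimum nonzero at m = 1: t = λ / (2 n cos θ_r) = 433 / (2 × 2.054 × 0.958) = 110 nm.

110 nm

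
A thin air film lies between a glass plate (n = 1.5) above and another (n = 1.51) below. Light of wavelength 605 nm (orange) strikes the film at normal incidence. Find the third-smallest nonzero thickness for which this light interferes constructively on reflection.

756 nm

At the upper boundary (n = 1.5 to n = 1.0) the reflected ray undergoes no phase shift.
At the lower boundary (n = 1.0 to n = 1.51) the reflected ray undergoes a half-wave phase shift.
Exactly one π shift → a net half-wave offset.
So the condition for constructive reflection is 2 n t = (m + ½) λ.
The third-smallest nonzero thickness corresponds to m = 2: t = (m + ½) λ / (2 n) = 2.50 × 605 / (2 × 1.0) = 756 nm.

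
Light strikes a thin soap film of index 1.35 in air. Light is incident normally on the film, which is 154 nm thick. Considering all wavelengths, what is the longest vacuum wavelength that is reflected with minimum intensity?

416 nm

Top surface (1.0 → 1.35): reflection off a higher-index medium gives a half-wave phase shift.
Ray reflecting at the bottom interface goes from n = 1.35 toward n = 1.0: no phase shift.
The two reflections differ by half a wavelength.
With one net inversion, destructive interference in reflection requires 2 n t = m λ.
λ = 2 n t / m. The longest wavelength is m = 1: λ = 2 × 1.35 × 154 / 1.00 = 416 nm.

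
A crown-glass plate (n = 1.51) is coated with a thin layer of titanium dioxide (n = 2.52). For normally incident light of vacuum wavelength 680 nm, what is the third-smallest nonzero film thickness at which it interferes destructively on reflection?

Ray reflecting at the top interface goes from n = 1.0 toward n = 2.52: a half-wave phase shift.
At the lower boundary (n = 2.52 to n = 1.51) the reflected ray undergoes no phase shift.
Exactly one π shift → a net half-wave offset.
For dark reflection here: 2 n t = m λ.
The third-smallest nonzero thickness corresponds to m = 3: t = m λ / (2 n) = 3.00 × 680 / (2 × 2.52) = 405 nm.

405 nm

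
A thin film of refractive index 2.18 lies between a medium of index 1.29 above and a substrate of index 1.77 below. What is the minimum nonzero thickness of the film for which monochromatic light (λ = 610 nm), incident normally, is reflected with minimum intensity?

Top surface (1.29 → 2.18): reflection off a higher-index medium gives a half-wave phase shift.
At the lower boundary (n = 2.18 to n = 1.77) the reflected ray undergoes no phase shift.
The two reflections differ by half a wavelength.
With one net inversion, destructive interference in reflection requires 2 n t = m λ.
Minimum nonzero at m = 1: t = λ / (2 n) = 610 / (2 × 2.18) = 140 nm.

140 nm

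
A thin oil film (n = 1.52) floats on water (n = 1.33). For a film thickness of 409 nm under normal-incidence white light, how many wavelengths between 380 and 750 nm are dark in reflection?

2

At the upper boundary (n = 1.0 to n = 1.52) the reflected ray undergoes a half-wave phase shift.
At the lower boundary (n = 1.52 to n = 1.33) the reflected ray undergoes no phase shift.
The two reflections differ by half a wavelength.
For weak reflection here: 2 n t = m λ.
λ = 2 n t / m = 1243 / m nm.
m=1: 1243 nm (IR); m=2: 622 nm (visible); m=3: 414 nm (visible); m=4: 311 nm (UV).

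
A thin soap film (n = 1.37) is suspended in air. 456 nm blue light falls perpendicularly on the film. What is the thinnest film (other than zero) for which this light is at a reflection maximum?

Top surface (1.0 → 1.37): reflection off a higher-index medium gives a half-wave phase shift.
Bottom surface (1.37 → 1.0): reflection off a lower-index medium gives no phase shift.
The two reflections differ by half a wavelength.
So the condition for constructive reflection is 2 n t = (m + ½) λ.
Minimum at m = 0: t = λ / (4 n) = 456 / (4 × 1.37) = 83.2 nm.

83.2 nm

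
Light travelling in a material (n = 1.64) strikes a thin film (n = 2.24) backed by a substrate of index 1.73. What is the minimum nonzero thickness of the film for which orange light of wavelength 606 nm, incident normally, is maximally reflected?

Ray reflecting at the top interface goes from n = 1.64 toward n = 2.24: a half-wave phase shift.
At the lower boundary (n = 2.24 to n = 1.73) the reflected ray undergoes no phase shift.
The two reflections differ by half a wavelength.
So the condition for constructive reflection is 2 n t = (m + ½) λ.
Minimum at m = 0: t = λ / (4 n) = 606 / (4 × 2.24) = 67.6 nm.

67.6 nm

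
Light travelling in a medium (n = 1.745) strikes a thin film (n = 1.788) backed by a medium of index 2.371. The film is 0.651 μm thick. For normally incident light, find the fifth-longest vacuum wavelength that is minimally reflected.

517 nm

Ray reflecting at the top interface goes from n = 1.745 toward n = 1.788: a half-wave phase shift.
Bottom surface (1.788 → 2.371): reflection off a higher-index medium gives a half-wave phase shift.
Zero or two π shifts → no net half-wave offset.
So the condition for destructive reflection is 2 n t = (m + ½) λ.
λ = 2 n t / (m + ½). The fifth-longest wavelength is m = 4: λ = 2 × 1.788 × 651 / 4.50 = 517 nm.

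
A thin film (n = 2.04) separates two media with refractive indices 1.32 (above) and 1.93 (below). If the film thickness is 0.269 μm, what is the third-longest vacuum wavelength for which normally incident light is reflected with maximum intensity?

At the upper boundary (n = 1.32 to n = 2.04) the reflected ray undergoes a half-wave phase shift.
At the lower boundary (n = 2.04 to n = 1.93) the reflected ray undergoes no phase shift.
Net: one phase inversion between the two reflected rays.
With one net inversion, constructive interference in reflection requires 2 n t = (m + ½) λ.
λ = 2 n t / (m + ½). The third-longest wavelength is m = 2: λ = 2 × 2.04 × 269 / 2.50 = 439 nm.

439 nm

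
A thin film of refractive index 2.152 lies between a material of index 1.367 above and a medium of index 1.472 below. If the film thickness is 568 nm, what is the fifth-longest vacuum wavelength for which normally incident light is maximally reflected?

Ray reflecting at the top interface goes from n = 1.367 toward n = 2.152: a half-wave phase shift.
Ray reflecting at the bottom interface goes from n = 2.152 toward n = 1.472: no phase shift.
The two reflections differ by half a wavelength.
For bright reflection here: 2 n t = (m + ½) λ.
λ = 2 n t / (m + ½). The fifth-longest wavelength is m = 4: λ = 2 × 2.152 × 568 / 4.50 = 543 nm.

543 nm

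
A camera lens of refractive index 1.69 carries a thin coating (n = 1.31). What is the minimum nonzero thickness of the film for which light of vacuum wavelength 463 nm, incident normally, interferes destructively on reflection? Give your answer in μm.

0.0884 μm

At the upper boundary (n = 1.0 to n = 1.31) the reflected ray undergoes a half-wave phase shift.
Bottom surface (1.31 → 1.69): reflection off a higher-index medium gives a half-wave phase shift.
The two reflections carry the same phase change, so no net offset.
With no net inversion, destructive interference in reflection requires 2 n t = (m + ½) λ.
Minimum at m = 0: t = λ / (4 n) = 463 / (4 × 1.31) = 88.4 nm.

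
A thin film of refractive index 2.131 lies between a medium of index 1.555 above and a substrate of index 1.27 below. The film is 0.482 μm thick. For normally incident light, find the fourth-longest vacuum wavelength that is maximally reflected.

At the upper boundary (n = 1.555 to n = 2.131) the reflected ray undergoes a half-wave phase shift.
Bottom surface (2.131 → 1.27): reflection off a lower-index medium gives no phase shift.
The two reflections differ by half a wavelength.
So the condition for constructive reflection is 2 n t = (m + ½) λ.
λ = 2 n t / (m + ½). The fourth-longest wavelength is m = 3: λ = 2 × 2.131 × 482 / 3.50 = 587 nm.

587 nm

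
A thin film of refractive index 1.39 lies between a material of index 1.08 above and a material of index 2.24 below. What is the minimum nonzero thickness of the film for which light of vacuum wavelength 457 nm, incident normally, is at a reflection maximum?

164 nm

Top surface (1.08 → 1.39): reflection off a higher-index medium gives a half-wave phase shift.
Ray reflecting at the bottom interface goes from n = 1.39 toward n = 2.24: a half-wave phase shift.
Net: no relative phase inversion (both shifts match).
For strong reflection here: 2 n t = m λ.
Minimum nonzero at m = 1: t = λ / (2 n) = 457 / (2 × 1.39) = 164 nm.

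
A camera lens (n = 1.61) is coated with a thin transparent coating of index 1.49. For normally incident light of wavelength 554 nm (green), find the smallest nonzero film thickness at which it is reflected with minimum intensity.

Ray reflecting at the top interface goes from n = 1.0 toward n = 1.49: a half-wave phase shift.
Ray reflecting at the bottom interface goes from n = 1.49 toward n = 1.61: a half-wave phase shift.
The two reflections carry the same phase change, so no net offset.
So the condition for destructive reflection is 2 n t = (m + ½) λ.
Minimum at m = 0: t = λ / (4 n) = 554 / (4 × 1.49) = 93.0 nm.

93.0 nm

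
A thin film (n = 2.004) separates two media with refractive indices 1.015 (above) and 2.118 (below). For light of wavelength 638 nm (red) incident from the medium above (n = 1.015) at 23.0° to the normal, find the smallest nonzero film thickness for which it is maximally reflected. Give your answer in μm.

0.162 μm

Top surface (1.015 → 2.004): reflection off a higher-index medium gives a half-wave phase shift.
At the lower boundary (n = 2.004 to n = 2.118) the reflected ray undergoes a half-wave phase shift.
The two reflections carry the same phase change, so no net offset.
So the condition for constructive reflection is 2 n t cos θ_r = m λ.
Snell's law: 1.015 sin 23.0° = 2.004 sin θ_r → sin θ_r = 0.198, cos θ_r = 0.980.
Minimum nonzero at m = 1: t = λ / (2 n cos θ_r) = 638 / (2 × 2.004 × 0.980) = 162 nm.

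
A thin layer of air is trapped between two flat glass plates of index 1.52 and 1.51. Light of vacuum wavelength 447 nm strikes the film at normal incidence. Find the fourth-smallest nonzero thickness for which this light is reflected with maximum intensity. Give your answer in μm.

Ray reflecting at the top interface goes from n = 1.52 toward n = 1.0: no phase shift.
At the lower boundary (n = 1.0 to n = 1.51) the reflected ray undergoes a half-wave phase shift.
Exactly one π shift → a net half-wave offset.
For maximum reflection here: 2 n t = (m + ½) λ.
The fourth-smallest nonzero thickness corresponds to m = 3: t = (m + ½) λ / (2 n) = 3.50 × 447 / (2 × 1.0) = 782 nm.

0.782 μm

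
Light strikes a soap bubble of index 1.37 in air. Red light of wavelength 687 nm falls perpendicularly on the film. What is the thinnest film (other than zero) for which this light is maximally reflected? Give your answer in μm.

Top surface (1.0 → 1.37): reflection off a higher-index medium gives a half-wave phase shift.
Ray reflecting at the bottom interface goes from n = 1.37 toward n = 1.0: no phase shift.
Exactly one π shift → a net half-wave offset.
For bright reflection here: 2 n t = (m + ½) λ.
Minimum at m = 0: t = λ / (4 n) = 687 / (4 × 1.37) = 125 nm.

0.125 μm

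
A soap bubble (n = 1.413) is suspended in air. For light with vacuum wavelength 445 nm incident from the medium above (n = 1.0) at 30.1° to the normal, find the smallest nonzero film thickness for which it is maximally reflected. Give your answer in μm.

0.0842 μm

Ray reflecting at the top interface goes from n = 1.0 toward n = 1.413: a half-wave phase shift.
Ray reflecting at the bottom interface goes from n = 1.413 toward n = 1.0: no phase shift.
Net: one phase inversion between the two reflected rays.
So the condition for constructive reflection is 2 n t cos θ_r = (m + ½) λ.
Snell's law: 1.0 sin 30.1° = 1.413 sin θ_r → sin θ_r = 0.355, cos θ_r = 0.935.
Minimum at m = 0: t = λ / (4 n cos θ_r) = 445 / (4 × 1.413 × 0.935) = 84.2 nm.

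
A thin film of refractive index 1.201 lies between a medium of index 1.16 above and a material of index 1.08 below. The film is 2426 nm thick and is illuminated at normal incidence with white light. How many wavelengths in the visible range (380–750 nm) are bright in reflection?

Ray reflecting at the top interface goes from n = 1.16 toward n = 1.201: a half-wave phase shift.
Ray reflecting at the bottom interface goes from n = 1.201 toward n = 1.08: no phase shift.
The two reflections differ by half a wavelength.
For bright reflection here: 2 n t = (m + ½) λ.
λ = 2 n t / (m + ½) = 5827 / (m + ½) nm.
m=7: 777 nm (IR); m=8: 686 nm (visible); m=9: 613 nm (visible); m=10: 555 nm (visible); m=11: 507 nm (visible); m=12: 466 nm (visible); m=13: 432 nm (visible); m=14: 402 nm (visible); m=15: 376 nm (UV).

7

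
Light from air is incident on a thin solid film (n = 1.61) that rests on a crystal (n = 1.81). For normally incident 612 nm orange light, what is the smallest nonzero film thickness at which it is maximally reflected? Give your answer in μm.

Top surface (1.0 → 1.61): reflection off a higher-index medium gives a half-wave phase shift.
At the lower boundary (n = 1.61 to n = 1.81) the reflected ray undergoes a half-wave phase shift.
Net: no relative phase inversion (both shifts match).
For strong reflection here: 2 n t = m λ.
The smallest nonzero thickness corresponds to m = 1: t = m λ / (2 n) = 1.00 × 612 / (2 × 1.61) = 190 nm.

0.190 μm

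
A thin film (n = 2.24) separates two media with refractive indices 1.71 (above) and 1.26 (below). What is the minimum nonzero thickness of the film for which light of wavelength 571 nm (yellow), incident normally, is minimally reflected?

Ray reflecting at the top interface goes from n = 1.71 toward n = 2.24: a half-wave phase shift.
At the lower boundary (n = 2.24 to n = 1.26) the reflected ray undergoes no phase shift.
The two reflections differ by half a wavelength.
For dark reflection here: 2 n t = m λ.
Minimum nonzero at m = 1: t = λ / (2 n) = 571 / (2 × 2.24) = 127 nm.

127 nm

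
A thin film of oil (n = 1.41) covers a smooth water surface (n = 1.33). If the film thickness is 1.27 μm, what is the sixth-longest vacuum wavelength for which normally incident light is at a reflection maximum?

At the upper boundary (n = 1.0 to n = 1.41) the reflected ray undergoes a half-wave phase shift.
Bottom surface (1.41 → 1.33): reflection off a lower-index medium gives no phase shift.
The two reflections differ by half a wavelength.
With one net inversion, constructive interference in reflection requires 2 n t = (m + ½) λ.
λ = 2 n t / (m + ½). The sixth-longest wavelength is m = 5: λ = 2 × 1.41 × 1270 / 5.50 = 651 nm.

651 nm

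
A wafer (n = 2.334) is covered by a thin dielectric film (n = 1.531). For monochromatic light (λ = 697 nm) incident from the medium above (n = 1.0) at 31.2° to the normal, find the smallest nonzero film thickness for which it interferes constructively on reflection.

Ray reflecting at the top interface goes from n = 1.0 toward n = 1.531: a half-wave phase shift.
Ray reflecting at the bottom interface goes from n = 1.531 toward n = 2.334: a half-wave phase shift.
The two reflections carry the same phase change, so no net offset.
For maximum reflection here: 2 n t cos θ_r = m λ.
Snell's law: 1.0 sin 31.2° = 1.531 sin θ_r → sin θ_r = 0.338, cos θ_r = 0.941.
Minimum nonzero at m = 1: t = λ / (2 n cos θ_r) = 697 / (2 × 1.531 × 0.941) = 242 nm.

242 nm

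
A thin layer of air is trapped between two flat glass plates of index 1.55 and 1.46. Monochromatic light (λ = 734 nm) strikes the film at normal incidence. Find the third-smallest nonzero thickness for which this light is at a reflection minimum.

1101 nm

Top surface (1.55 → 1.0): reflection off a lower-index medium gives no phase shift.
At the lower boundary (n = 1.0 to n = 1.46) the reflected ray undergoes a half-wave phase shift.
Exactly one π shift → a net half-wave offset.
With one net inversion, destructive interference in reflection requires 2 n t = m λ.
The third-smallest nonzero thickness corresponds to m = 3: t = m λ / (2 n) = 3.00 × 734 / (2 × 1.0) = 1101 nm.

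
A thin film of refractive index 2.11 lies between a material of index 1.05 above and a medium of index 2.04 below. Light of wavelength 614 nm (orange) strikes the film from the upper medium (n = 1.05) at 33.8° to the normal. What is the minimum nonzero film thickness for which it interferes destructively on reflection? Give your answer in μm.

0.151 μm

At the upper boundary (n = 1.05 to n = 2.11) the reflected ray undergoes a half-wave phase shift.
Bottom surface (2.11 → 2.04): reflection off a lower-index medium gives no phase shift.
Exactly one π shift → a net half-wave offset.
So the condition for destructive reflection is 2 n t cos θ_r = m λ.
Snell's law: 1.05 sin 33.8° = 2.11 sin θ_r → sin θ_r = 0.277, cos θ_r = 0.961.
Minimum nonzero at m = 1: t = λ / (2 n cos θ_r) = 614 / (2 × 2.11 × 0.961) = 151 nm.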